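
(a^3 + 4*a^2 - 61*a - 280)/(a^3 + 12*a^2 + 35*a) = (a - 8)/a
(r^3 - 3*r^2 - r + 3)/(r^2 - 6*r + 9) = (r^2 - 1)/(r - 3)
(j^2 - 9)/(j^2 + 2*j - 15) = (j + 3)/(j + 5)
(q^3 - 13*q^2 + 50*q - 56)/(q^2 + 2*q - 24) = (q^2 - 9*q + 14)/(q + 6)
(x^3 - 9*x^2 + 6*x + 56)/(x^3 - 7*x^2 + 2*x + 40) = (x - 7)/(x - 5)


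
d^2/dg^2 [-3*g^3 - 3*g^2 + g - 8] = -18*g - 6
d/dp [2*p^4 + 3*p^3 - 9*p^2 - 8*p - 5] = 8*p^3 + 9*p^2 - 18*p - 8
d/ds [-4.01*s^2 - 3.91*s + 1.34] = -8.02*s - 3.91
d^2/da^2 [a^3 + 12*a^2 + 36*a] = 6*a + 24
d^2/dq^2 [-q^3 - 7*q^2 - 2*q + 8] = -6*q - 14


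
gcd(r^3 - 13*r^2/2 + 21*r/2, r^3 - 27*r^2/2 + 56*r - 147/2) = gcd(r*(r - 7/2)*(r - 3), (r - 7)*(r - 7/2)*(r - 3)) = r^2 - 13*r/2 + 21/2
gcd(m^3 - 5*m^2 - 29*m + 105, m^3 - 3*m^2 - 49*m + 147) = m^2 - 10*m + 21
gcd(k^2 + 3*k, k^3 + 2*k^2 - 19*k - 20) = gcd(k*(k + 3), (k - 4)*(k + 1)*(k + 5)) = 1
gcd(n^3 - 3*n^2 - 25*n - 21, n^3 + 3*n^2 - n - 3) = n^2 + 4*n + 3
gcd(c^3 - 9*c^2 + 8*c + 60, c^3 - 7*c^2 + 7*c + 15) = c - 5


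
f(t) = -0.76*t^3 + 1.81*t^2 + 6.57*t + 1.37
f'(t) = -2.28*t^2 + 3.62*t + 6.57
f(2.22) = 16.56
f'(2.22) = 3.37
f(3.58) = 13.22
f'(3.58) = -9.69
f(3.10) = 16.49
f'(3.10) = -4.12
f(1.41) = 12.10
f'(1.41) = 7.14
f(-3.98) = 51.81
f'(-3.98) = -43.95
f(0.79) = 7.32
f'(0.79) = 8.01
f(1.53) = 12.94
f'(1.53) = 6.77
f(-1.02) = -2.64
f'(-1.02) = 0.51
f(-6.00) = 191.27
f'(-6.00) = -97.23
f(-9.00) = 642.89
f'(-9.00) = -210.69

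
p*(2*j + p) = 2*j*p + p^2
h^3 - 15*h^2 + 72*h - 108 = (h - 6)^2*(h - 3)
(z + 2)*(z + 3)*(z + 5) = z^3 + 10*z^2 + 31*z + 30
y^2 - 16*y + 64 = (y - 8)^2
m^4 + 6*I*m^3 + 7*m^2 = m^2*(m - I)*(m + 7*I)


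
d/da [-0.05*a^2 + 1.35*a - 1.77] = 1.35 - 0.1*a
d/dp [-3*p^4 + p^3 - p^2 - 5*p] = -12*p^3 + 3*p^2 - 2*p - 5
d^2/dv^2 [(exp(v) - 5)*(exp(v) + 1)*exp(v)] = (9*exp(2*v) - 16*exp(v) - 5)*exp(v)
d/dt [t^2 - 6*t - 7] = 2*t - 6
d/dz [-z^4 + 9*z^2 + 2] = -4*z^3 + 18*z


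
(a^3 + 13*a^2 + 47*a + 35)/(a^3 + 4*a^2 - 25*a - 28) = (a + 5)/(a - 4)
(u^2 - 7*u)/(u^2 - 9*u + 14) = u/(u - 2)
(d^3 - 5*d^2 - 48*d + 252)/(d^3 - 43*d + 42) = (d - 6)/(d - 1)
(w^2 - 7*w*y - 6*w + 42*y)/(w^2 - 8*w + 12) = (w - 7*y)/(w - 2)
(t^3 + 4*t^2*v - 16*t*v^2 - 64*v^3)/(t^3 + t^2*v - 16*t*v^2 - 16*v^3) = (t + 4*v)/(t + v)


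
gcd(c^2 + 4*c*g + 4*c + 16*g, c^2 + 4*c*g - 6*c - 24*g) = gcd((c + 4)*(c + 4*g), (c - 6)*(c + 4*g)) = c + 4*g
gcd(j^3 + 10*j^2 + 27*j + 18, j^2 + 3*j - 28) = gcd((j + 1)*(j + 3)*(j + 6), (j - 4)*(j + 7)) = 1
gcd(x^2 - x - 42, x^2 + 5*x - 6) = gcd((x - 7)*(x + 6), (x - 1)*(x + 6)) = x + 6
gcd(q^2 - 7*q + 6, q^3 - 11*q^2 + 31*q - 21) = q - 1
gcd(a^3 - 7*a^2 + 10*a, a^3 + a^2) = a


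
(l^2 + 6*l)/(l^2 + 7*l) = (l + 6)/(l + 7)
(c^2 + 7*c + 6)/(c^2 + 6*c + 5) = (c + 6)/(c + 5)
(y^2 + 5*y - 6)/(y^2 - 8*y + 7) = (y + 6)/(y - 7)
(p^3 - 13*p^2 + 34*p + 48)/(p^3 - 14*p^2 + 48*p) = (p + 1)/p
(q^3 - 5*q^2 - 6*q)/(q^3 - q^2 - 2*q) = (q - 6)/(q - 2)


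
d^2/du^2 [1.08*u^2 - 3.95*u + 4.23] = 2.16000000000000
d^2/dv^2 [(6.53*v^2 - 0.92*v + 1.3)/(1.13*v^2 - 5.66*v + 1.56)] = (81.179652*v^3 - 59.1066839999997*v^2 - 40.156584*v + 94.245632)/(1.442897*v^6 - 21.681762*v^5 + 114.576576*v^4 - 241.186184*v^3 + 158.176512*v^2 - 41.322528*v + 3.796416)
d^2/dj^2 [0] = 0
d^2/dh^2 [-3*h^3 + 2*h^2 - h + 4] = 4 - 18*h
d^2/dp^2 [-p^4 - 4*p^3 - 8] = 12*p*(-p - 2)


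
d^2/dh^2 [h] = 0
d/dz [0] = 0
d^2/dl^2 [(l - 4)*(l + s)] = 2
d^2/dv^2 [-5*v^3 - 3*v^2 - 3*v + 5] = -30*v - 6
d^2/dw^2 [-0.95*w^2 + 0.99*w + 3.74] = -1.90000000000000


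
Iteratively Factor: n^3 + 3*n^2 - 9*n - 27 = (n - 3)*(n^2 + 6*n + 9) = (n - 3)*(n + 3)*(n + 3)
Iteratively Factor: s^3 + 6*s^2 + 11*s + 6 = (s + 1)*(s^2 + 5*s + 6) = (s + 1)*(s + 2)*(s + 3)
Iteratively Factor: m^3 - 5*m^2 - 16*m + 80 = (m - 4)*(m^2 - m - 20) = (m - 4)*(m + 4)*(m - 5)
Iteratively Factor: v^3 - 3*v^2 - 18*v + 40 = (v + 4)*(v^2 - 7*v + 10) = (v - 2)*(v + 4)*(v - 5)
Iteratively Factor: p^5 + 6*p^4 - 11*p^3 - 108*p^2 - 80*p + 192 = (p + 3)*(p^4 + 3*p^3 - 20*p^2 - 48*p + 64) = (p + 3)*(p + 4)*(p^3 - p^2 - 16*p + 16) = (p + 3)*(p + 4)^2*(p^2 - 5*p + 4) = (p - 4)*(p + 3)*(p + 4)^2*(p - 1)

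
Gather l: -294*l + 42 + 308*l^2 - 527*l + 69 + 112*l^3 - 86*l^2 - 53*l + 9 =112*l^3 + 222*l^2 - 874*l + 120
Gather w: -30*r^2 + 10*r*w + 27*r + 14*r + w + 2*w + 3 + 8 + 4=-30*r^2 + 41*r + w*(10*r + 3) + 15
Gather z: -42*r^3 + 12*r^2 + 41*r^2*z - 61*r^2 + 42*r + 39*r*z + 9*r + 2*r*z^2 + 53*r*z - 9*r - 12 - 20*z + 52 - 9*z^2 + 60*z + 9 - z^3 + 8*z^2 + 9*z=-42*r^3 - 49*r^2 + 42*r - z^3 + z^2*(2*r - 1) + z*(41*r^2 + 92*r + 49) + 49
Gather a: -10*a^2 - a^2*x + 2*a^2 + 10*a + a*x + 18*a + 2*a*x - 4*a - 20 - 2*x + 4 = a^2*(-x - 8) + a*(3*x + 24) - 2*x - 16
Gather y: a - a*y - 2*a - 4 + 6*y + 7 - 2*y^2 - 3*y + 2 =-a - 2*y^2 + y*(3 - a) + 5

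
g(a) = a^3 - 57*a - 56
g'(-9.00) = 186.00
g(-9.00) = -272.00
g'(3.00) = -30.00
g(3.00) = -200.00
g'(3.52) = -19.83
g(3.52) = -213.03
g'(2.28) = -41.40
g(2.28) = -174.11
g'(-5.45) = 32.11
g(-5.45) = 92.77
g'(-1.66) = -48.73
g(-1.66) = 34.05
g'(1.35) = -51.53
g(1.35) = -130.49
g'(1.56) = -49.70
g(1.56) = -141.12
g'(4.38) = 0.55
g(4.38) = -221.63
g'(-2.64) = -36.09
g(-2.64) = 76.08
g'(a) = 3*a^2 - 57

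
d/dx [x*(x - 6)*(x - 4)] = 3*x^2 - 20*x + 24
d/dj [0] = 0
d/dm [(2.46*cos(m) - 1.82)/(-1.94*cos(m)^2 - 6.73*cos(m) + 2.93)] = (-4.7724*cos(m)^2 + 7.0616*cos(m) + 5.0408)*sin(m)/(3.7636*cos(m)^4 + 26.1124*cos(m)^3 + 33.9245*cos(m)^2 - 39.4378*cos(m) + 8.5849)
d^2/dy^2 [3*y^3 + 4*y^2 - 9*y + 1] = 18*y + 8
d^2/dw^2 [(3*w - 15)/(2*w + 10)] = -30/(w + 5)^3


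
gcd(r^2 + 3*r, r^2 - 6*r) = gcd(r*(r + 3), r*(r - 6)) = r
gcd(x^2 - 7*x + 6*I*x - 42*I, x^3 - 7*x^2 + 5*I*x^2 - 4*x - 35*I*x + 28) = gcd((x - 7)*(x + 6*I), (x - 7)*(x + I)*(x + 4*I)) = x - 7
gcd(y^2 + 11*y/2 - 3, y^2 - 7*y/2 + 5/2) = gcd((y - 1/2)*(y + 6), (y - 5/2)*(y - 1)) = 1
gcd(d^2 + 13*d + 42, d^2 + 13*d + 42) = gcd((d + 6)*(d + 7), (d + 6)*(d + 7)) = d^2 + 13*d + 42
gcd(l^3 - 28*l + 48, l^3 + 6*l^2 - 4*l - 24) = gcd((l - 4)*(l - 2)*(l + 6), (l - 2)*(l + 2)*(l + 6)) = l^2 + 4*l - 12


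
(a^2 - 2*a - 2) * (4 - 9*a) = -9*a^3 + 22*a^2 + 10*a - 8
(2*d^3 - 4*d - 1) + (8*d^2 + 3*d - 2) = 2*d^3 + 8*d^2 - d - 3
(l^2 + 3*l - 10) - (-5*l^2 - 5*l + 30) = 6*l^2 + 8*l - 40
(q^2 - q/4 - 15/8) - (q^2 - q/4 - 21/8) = 3/4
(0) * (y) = 0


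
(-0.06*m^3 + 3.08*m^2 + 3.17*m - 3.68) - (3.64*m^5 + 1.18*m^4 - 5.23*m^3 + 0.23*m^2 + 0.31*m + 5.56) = -3.64*m^5 - 1.18*m^4 + 5.17*m^3 + 2.85*m^2 + 2.86*m - 9.24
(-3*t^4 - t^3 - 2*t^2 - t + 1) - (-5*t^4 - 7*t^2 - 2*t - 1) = 2*t^4 - t^3 + 5*t^2 + t + 2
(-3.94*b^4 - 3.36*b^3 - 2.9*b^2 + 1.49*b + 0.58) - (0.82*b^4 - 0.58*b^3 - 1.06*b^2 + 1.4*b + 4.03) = -4.76*b^4 - 2.78*b^3 - 1.84*b^2 + 0.0900000000000001*b - 3.45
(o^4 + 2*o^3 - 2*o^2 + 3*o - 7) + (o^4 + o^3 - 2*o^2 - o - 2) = 2*o^4 + 3*o^3 - 4*o^2 + 2*o - 9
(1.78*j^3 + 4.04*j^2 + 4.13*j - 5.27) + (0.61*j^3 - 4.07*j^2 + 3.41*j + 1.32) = 2.39*j^3 - 0.0300000000000002*j^2 + 7.54*j - 3.95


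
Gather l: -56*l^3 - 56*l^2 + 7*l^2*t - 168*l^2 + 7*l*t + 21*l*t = -56*l^3 + l^2*(7*t - 224) + 28*l*t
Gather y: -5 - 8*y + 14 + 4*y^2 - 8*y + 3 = 4*y^2 - 16*y + 12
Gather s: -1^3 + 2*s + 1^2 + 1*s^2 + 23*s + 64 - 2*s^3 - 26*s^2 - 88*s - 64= -2*s^3 - 25*s^2 - 63*s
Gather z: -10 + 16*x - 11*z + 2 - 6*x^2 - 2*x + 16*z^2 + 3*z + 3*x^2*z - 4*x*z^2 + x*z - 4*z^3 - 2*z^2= -6*x^2 + 14*x - 4*z^3 + z^2*(14 - 4*x) + z*(3*x^2 + x - 8) - 8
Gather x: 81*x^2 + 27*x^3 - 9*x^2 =27*x^3 + 72*x^2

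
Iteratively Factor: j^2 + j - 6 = (j + 3)*(j - 2)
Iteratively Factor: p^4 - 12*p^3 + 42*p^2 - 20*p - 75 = (p - 5)*(p^3 - 7*p^2 + 7*p + 15) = (p - 5)*(p + 1)*(p^2 - 8*p + 15) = (p - 5)*(p - 3)*(p + 1)*(p - 5)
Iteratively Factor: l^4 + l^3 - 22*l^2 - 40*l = (l + 2)*(l^3 - l^2 - 20*l) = (l - 5)*(l + 2)*(l^2 + 4*l) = (l - 5)*(l + 2)*(l + 4)*(l)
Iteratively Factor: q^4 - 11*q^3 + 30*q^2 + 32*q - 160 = (q - 5)*(q^3 - 6*q^2 + 32) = (q - 5)*(q - 4)*(q^2 - 2*q - 8) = (q - 5)*(q - 4)*(q + 2)*(q - 4)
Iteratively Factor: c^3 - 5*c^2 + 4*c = (c - 4)*(c^2 - c) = (c - 4)*(c - 1)*(c)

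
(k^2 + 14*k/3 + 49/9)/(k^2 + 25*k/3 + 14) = (k + 7/3)/(k + 6)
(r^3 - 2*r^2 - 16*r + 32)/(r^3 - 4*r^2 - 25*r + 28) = (r^2 - 6*r + 8)/(r^2 - 8*r + 7)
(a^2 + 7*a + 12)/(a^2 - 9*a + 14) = (a^2 + 7*a + 12)/(a^2 - 9*a + 14)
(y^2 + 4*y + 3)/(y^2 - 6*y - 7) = (y + 3)/(y - 7)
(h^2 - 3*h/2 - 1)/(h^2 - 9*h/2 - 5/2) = (h - 2)/(h - 5)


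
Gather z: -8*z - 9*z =-17*z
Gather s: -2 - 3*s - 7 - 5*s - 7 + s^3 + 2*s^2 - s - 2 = s^3 + 2*s^2 - 9*s - 18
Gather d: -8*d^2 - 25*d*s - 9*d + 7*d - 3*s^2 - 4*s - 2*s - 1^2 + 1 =-8*d^2 + d*(-25*s - 2) - 3*s^2 - 6*s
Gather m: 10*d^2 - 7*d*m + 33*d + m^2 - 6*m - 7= 10*d^2 + 33*d + m^2 + m*(-7*d - 6) - 7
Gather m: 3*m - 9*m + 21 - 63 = -6*m - 42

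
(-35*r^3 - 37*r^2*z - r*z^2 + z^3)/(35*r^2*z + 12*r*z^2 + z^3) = (-7*r^2 - 6*r*z + z^2)/(z*(7*r + z))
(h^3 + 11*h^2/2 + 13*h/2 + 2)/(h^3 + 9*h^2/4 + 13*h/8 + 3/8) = 4*(h + 4)/(4*h + 3)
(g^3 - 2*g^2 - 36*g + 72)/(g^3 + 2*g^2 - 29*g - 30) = (g^2 - 8*g + 12)/(g^2 - 4*g - 5)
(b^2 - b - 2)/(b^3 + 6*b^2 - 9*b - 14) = 1/(b + 7)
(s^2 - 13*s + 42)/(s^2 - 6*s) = (s - 7)/s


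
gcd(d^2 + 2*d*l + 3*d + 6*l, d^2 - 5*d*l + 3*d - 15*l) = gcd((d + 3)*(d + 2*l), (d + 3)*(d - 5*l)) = d + 3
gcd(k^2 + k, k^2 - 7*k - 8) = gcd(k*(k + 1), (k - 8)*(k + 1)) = k + 1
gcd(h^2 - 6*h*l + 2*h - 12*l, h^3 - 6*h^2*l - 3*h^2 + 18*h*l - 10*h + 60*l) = h^2 - 6*h*l + 2*h - 12*l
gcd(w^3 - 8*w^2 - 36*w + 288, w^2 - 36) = w^2 - 36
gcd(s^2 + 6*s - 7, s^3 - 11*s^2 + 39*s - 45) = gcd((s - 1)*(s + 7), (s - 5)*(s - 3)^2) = 1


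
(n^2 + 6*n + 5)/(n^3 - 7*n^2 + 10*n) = (n^2 + 6*n + 5)/(n*(n^2 - 7*n + 10))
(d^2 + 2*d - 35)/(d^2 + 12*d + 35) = (d - 5)/(d + 5)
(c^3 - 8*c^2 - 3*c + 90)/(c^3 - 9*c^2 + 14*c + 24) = (c^2 - 2*c - 15)/(c^2 - 3*c - 4)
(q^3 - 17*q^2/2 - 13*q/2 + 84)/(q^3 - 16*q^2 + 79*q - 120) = (2*q^2 - q - 21)/(2*(q^2 - 8*q + 15))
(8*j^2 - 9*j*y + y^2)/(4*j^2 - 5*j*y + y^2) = (-8*j + y)/(-4*j + y)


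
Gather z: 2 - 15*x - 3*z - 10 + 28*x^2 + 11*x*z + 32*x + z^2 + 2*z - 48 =28*x^2 + 17*x + z^2 + z*(11*x - 1) - 56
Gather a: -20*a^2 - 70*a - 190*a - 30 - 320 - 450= -20*a^2 - 260*a - 800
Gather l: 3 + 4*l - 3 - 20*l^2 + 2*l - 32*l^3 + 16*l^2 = -32*l^3 - 4*l^2 + 6*l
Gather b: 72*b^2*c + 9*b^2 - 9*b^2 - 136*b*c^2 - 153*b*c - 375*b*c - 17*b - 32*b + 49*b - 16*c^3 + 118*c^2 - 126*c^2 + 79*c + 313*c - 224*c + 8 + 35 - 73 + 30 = 72*b^2*c + b*(-136*c^2 - 528*c) - 16*c^3 - 8*c^2 + 168*c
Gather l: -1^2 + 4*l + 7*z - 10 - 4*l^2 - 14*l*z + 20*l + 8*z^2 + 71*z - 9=-4*l^2 + l*(24 - 14*z) + 8*z^2 + 78*z - 20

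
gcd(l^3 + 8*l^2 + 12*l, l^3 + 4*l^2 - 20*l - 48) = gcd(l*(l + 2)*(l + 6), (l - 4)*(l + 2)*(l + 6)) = l^2 + 8*l + 12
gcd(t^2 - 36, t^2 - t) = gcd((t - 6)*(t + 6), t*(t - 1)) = 1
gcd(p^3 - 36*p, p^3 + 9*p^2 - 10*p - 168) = p + 6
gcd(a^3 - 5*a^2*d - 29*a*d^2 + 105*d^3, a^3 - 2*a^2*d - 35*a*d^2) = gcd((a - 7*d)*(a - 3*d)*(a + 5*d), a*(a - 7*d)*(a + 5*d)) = a^2 - 2*a*d - 35*d^2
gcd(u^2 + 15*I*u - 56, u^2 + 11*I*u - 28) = u + 7*I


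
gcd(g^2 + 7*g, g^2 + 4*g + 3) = 1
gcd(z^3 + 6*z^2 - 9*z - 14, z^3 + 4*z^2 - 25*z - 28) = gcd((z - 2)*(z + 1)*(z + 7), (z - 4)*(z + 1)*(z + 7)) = z^2 + 8*z + 7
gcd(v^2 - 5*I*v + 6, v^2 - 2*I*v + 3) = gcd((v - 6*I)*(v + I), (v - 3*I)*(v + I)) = v + I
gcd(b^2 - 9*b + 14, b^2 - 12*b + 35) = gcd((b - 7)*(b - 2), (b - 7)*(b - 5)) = b - 7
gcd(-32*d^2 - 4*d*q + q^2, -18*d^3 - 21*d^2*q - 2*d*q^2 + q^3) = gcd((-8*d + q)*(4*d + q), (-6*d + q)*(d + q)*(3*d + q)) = 1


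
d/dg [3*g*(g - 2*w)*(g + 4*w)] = 9*g^2 + 12*g*w - 24*w^2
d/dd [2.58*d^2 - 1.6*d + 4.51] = 5.16*d - 1.6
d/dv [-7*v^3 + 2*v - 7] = 2 - 21*v^2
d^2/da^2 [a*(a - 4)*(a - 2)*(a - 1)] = 12*a^2 - 42*a + 28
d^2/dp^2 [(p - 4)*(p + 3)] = 2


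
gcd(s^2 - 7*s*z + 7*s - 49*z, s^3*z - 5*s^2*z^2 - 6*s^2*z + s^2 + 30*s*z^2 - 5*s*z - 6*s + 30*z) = 1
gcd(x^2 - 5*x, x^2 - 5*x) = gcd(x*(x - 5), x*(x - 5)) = x^2 - 5*x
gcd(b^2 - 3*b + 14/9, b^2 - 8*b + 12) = 1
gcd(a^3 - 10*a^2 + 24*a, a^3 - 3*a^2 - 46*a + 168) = a^2 - 10*a + 24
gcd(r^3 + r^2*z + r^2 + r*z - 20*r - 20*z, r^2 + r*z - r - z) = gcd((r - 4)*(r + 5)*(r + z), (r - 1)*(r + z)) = r + z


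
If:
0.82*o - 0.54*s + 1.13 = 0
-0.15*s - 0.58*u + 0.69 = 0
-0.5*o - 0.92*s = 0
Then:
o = -1.01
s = 0.55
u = 1.05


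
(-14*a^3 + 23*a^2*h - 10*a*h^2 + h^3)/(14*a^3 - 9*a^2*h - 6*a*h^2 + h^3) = (-2*a + h)/(2*a + h)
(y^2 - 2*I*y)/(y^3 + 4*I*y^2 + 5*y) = (y - 2*I)/(y^2 + 4*I*y + 5)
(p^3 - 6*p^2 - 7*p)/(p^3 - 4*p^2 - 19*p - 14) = p/(p + 2)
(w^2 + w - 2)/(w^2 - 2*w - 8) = (w - 1)/(w - 4)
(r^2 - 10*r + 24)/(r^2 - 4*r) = (r - 6)/r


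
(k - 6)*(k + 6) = k^2 - 36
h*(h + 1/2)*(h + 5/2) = h^3 + 3*h^2 + 5*h/4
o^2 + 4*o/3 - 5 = (o - 5/3)*(o + 3)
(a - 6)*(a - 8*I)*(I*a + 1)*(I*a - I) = -a^4 + 7*a^3 + 9*I*a^3 + 2*a^2 - 63*I*a^2 - 56*a + 54*I*a + 48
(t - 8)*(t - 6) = t^2 - 14*t + 48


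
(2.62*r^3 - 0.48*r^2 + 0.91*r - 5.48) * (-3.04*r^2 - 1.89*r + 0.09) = -7.9648*r^5 - 3.4926*r^4 - 1.6234*r^3 + 14.8961*r^2 + 10.4391*r - 0.4932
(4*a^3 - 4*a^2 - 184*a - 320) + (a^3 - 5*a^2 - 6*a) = 5*a^3 - 9*a^2 - 190*a - 320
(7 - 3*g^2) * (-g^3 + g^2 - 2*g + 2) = 3*g^5 - 3*g^4 - g^3 + g^2 - 14*g + 14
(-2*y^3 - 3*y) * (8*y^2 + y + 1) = -16*y^5 - 2*y^4 - 26*y^3 - 3*y^2 - 3*y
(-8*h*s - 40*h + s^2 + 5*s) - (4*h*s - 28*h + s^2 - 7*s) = -12*h*s - 12*h + 12*s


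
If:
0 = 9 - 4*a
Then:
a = 9/4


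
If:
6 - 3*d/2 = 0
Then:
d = 4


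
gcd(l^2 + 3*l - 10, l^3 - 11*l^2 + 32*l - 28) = l - 2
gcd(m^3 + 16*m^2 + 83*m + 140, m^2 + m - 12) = m + 4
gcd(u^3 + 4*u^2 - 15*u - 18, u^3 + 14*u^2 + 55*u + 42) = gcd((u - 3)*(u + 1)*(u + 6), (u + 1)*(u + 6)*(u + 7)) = u^2 + 7*u + 6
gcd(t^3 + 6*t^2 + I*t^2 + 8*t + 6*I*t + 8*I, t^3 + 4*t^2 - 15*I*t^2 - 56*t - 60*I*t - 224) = t + 4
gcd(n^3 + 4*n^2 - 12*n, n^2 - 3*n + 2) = n - 2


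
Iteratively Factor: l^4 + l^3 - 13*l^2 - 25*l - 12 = (l + 3)*(l^3 - 2*l^2 - 7*l - 4) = (l + 1)*(l + 3)*(l^2 - 3*l - 4) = (l - 4)*(l + 1)*(l + 3)*(l + 1)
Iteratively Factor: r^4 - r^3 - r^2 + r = (r - 1)*(r^3 - r) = r*(r - 1)*(r^2 - 1) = r*(r - 1)^2*(r + 1)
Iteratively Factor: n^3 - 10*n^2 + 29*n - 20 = (n - 4)*(n^2 - 6*n + 5) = (n - 5)*(n - 4)*(n - 1)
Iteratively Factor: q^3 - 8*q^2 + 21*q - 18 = (q - 3)*(q^2 - 5*q + 6) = (q - 3)^2*(q - 2)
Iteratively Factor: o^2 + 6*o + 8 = (o + 2)*(o + 4)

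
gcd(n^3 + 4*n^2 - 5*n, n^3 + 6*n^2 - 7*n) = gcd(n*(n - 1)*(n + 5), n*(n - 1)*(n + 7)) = n^2 - n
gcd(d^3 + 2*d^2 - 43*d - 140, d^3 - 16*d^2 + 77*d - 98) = d - 7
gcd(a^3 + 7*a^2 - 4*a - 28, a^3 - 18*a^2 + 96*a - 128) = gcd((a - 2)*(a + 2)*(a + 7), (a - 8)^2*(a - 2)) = a - 2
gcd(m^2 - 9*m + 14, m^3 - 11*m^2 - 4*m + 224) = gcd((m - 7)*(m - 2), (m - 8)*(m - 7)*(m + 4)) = m - 7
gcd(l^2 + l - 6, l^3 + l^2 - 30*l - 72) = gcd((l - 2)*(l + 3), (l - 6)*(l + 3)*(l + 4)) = l + 3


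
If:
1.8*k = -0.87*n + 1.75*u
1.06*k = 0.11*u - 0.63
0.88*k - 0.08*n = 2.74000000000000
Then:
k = -7.25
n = -113.98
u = -64.12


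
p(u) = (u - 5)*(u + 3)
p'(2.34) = 2.68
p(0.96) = -16.00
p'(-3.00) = -8.00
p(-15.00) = 240.00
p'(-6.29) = -14.58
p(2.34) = -14.20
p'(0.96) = -0.08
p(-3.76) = 6.66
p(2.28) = -14.36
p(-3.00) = 0.00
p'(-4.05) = -10.10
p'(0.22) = -1.56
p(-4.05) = 9.50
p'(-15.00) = -32.00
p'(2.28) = 2.56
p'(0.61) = -0.78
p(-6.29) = 37.14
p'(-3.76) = -9.52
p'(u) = 2*u - 2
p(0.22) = -15.39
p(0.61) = -15.85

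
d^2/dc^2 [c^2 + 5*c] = 2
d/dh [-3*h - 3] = -3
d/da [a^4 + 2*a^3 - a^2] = 2*a*(2*a^2 + 3*a - 1)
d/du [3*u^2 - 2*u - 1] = 6*u - 2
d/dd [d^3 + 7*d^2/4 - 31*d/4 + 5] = 3*d^2 + 7*d/2 - 31/4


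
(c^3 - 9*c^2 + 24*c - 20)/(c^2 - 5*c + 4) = (c^3 - 9*c^2 + 24*c - 20)/(c^2 - 5*c + 4)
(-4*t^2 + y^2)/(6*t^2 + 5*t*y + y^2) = (-2*t + y)/(3*t + y)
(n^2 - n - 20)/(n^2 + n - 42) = (n^2 - n - 20)/(n^2 + n - 42)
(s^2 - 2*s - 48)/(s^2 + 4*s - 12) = (s - 8)/(s - 2)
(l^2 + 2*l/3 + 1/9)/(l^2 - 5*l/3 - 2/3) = (l + 1/3)/(l - 2)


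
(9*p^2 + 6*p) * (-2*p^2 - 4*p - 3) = -18*p^4 - 48*p^3 - 51*p^2 - 18*p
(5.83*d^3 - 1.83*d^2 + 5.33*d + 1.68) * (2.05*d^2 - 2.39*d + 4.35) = 11.9515*d^5 - 17.6852*d^4 + 40.6607*d^3 - 17.2552*d^2 + 19.1703*d + 7.308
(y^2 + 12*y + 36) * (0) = 0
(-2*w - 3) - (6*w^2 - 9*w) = -6*w^2 + 7*w - 3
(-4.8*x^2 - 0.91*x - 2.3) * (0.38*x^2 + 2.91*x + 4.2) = -1.824*x^4 - 14.3138*x^3 - 23.6821*x^2 - 10.515*x - 9.66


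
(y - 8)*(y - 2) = y^2 - 10*y + 16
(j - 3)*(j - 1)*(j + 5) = j^3 + j^2 - 17*j + 15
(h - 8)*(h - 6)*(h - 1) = h^3 - 15*h^2 + 62*h - 48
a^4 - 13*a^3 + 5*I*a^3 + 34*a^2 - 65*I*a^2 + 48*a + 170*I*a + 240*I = (a - 8)*(a - 6)*(a + 1)*(a + 5*I)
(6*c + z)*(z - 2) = 6*c*z - 12*c + z^2 - 2*z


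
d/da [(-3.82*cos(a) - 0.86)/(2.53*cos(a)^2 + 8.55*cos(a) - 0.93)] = (9.66459999999999*sin(a)^2 - 4.3516*cos(a) - 20.5702)*sin(a)/(2.53*cos(a)^2 + 8.55*cos(a) - 0.93)^2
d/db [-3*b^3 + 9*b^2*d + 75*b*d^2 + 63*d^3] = -9*b^2 + 18*b*d + 75*d^2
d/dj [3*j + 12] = 3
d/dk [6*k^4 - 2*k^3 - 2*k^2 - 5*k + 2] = 24*k^3 - 6*k^2 - 4*k - 5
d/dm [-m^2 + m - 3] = 1 - 2*m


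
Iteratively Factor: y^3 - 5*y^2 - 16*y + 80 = (y - 5)*(y^2 - 16) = (y - 5)*(y + 4)*(y - 4)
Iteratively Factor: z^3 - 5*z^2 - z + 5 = (z + 1)*(z^2 - 6*z + 5) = (z - 5)*(z + 1)*(z - 1)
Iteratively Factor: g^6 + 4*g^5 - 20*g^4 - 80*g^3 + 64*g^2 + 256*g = (g + 2)*(g^5 + 2*g^4 - 24*g^3 - 32*g^2 + 128*g) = (g + 2)*(g + 4)*(g^4 - 2*g^3 - 16*g^2 + 32*g) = (g + 2)*(g + 4)^2*(g^3 - 6*g^2 + 8*g) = g*(g + 2)*(g + 4)^2*(g^2 - 6*g + 8) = g*(g - 4)*(g + 2)*(g + 4)^2*(g - 2)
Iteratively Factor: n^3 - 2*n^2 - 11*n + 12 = (n - 1)*(n^2 - n - 12) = (n - 1)*(n + 3)*(n - 4)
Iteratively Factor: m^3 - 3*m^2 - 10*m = (m + 2)*(m^2 - 5*m) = m*(m + 2)*(m - 5)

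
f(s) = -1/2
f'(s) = 0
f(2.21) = -0.50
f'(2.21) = 0.00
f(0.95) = -0.50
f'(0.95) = 0.00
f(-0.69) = -0.50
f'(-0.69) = 0.00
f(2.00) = -0.50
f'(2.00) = 0.00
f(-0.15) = -0.50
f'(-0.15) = 0.00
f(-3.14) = -0.50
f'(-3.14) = 0.00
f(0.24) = -0.50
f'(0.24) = 0.00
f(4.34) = -0.50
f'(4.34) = 0.00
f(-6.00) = -0.50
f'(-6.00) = 0.00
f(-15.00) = -0.50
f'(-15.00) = 0.00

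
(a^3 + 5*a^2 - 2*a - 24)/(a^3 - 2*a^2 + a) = (a^3 + 5*a^2 - 2*a - 24)/(a*(a^2 - 2*a + 1))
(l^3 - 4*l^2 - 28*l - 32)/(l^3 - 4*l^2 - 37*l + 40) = (l^2 + 4*l + 4)/(l^2 + 4*l - 5)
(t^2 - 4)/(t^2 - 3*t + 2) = (t + 2)/(t - 1)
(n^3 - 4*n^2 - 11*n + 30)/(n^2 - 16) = (n^3 - 4*n^2 - 11*n + 30)/(n^2 - 16)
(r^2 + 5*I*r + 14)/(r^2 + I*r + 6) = (r + 7*I)/(r + 3*I)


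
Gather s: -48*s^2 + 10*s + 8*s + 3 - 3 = -48*s^2 + 18*s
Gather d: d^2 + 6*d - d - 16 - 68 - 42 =d^2 + 5*d - 126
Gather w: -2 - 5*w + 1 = -5*w - 1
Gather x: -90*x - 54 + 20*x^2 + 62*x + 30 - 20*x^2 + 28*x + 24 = 0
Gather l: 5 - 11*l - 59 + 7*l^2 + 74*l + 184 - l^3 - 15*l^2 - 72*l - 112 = -l^3 - 8*l^2 - 9*l + 18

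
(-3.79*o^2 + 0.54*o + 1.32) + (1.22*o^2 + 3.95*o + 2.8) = -2.57*o^2 + 4.49*o + 4.12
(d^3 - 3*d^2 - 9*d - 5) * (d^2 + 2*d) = d^5 - d^4 - 15*d^3 - 23*d^2 - 10*d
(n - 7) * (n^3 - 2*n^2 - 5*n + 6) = n^4 - 9*n^3 + 9*n^2 + 41*n - 42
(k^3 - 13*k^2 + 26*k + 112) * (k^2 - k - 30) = k^5 - 14*k^4 + 9*k^3 + 476*k^2 - 892*k - 3360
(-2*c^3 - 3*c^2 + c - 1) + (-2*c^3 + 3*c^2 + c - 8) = -4*c^3 + 2*c - 9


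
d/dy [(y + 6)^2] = 2*y + 12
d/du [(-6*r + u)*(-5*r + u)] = -11*r + 2*u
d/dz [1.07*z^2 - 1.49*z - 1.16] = 2.14*z - 1.49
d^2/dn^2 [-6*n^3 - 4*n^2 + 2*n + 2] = -36*n - 8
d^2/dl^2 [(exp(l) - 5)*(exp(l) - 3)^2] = (9*exp(2*l) - 44*exp(l) + 39)*exp(l)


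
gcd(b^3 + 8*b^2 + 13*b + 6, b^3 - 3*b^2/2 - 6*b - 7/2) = b^2 + 2*b + 1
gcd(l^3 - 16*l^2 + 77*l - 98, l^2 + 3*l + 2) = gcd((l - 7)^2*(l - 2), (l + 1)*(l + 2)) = 1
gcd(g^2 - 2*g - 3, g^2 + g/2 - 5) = 1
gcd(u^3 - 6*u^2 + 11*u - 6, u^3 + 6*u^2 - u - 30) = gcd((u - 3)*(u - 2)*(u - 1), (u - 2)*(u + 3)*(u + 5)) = u - 2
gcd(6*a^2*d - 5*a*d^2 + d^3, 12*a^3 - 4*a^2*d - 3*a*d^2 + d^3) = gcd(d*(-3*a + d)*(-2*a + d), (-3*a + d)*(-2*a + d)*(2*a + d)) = 6*a^2 - 5*a*d + d^2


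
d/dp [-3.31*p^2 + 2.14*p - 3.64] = 2.14 - 6.62*p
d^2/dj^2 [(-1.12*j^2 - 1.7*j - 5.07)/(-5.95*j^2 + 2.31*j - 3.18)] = (151.15618*j^3 + 949.79493*j^2 - 611.10189*j - 90.12339)/(210.644875*j^6 - 245.339325*j^5 + 432.989235*j^4 - 274.571451*j^3 + 231.412734*j^2 - 70.078932*j + 32.157432)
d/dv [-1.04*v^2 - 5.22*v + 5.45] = -2.08*v - 5.22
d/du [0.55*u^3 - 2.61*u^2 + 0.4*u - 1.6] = 1.65*u^2 - 5.22*u + 0.4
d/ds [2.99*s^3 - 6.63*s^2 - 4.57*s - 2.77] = 8.97*s^2 - 13.26*s - 4.57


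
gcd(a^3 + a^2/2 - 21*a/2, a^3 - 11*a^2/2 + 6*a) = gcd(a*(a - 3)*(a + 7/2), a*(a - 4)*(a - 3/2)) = a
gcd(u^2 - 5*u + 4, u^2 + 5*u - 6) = u - 1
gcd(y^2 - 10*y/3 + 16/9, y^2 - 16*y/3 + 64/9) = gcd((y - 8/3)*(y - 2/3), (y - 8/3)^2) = y - 8/3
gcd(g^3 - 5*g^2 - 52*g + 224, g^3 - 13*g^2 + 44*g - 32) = g^2 - 12*g + 32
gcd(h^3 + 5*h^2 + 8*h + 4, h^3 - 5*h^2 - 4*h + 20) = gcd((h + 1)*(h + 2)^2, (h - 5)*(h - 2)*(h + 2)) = h + 2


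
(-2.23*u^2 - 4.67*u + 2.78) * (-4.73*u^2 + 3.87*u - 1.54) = 10.5479*u^4 + 13.459*u^3 - 27.7881*u^2 + 17.9504*u - 4.2812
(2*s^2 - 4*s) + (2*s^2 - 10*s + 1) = 4*s^2 - 14*s + 1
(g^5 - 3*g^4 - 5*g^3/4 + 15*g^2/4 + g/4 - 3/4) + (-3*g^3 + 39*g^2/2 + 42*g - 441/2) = g^5 - 3*g^4 - 17*g^3/4 + 93*g^2/4 + 169*g/4 - 885/4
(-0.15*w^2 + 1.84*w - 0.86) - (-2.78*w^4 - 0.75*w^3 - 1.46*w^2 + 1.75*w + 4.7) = 2.78*w^4 + 0.75*w^3 + 1.31*w^2 + 0.0900000000000001*w - 5.56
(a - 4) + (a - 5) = 2*a - 9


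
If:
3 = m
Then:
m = 3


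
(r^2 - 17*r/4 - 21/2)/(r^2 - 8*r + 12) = (r + 7/4)/(r - 2)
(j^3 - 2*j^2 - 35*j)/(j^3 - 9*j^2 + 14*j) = (j + 5)/(j - 2)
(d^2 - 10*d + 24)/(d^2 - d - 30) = (d - 4)/(d + 5)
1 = 1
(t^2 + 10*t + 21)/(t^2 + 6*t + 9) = (t + 7)/(t + 3)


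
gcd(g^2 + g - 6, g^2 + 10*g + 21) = g + 3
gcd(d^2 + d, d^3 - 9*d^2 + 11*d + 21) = d + 1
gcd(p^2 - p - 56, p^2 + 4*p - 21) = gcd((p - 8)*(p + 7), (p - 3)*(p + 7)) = p + 7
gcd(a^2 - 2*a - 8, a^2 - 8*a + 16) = a - 4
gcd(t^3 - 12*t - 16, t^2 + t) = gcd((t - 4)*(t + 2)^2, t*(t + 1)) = 1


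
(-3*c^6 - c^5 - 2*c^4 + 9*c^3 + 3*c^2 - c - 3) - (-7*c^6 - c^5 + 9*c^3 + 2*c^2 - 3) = 4*c^6 - 2*c^4 + c^2 - c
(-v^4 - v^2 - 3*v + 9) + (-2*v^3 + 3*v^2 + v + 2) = -v^4 - 2*v^3 + 2*v^2 - 2*v + 11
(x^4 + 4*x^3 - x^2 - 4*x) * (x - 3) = x^5 + x^4 - 13*x^3 - x^2 + 12*x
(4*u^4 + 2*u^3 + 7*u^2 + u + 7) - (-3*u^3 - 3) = 4*u^4 + 5*u^3 + 7*u^2 + u + 10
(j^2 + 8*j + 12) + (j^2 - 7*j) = 2*j^2 + j + 12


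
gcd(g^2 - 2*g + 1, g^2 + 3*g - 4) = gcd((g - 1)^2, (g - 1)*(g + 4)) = g - 1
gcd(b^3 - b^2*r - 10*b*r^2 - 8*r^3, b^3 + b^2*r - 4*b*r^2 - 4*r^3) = b^2 + 3*b*r + 2*r^2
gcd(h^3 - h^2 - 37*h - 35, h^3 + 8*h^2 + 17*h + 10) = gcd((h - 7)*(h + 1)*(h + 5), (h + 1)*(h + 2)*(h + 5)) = h^2 + 6*h + 5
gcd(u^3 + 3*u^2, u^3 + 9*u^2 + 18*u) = u^2 + 3*u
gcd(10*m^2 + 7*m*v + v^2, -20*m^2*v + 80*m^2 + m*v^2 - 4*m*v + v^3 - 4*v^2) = 5*m + v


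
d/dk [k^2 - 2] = 2*k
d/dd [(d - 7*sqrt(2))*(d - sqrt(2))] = 2*d - 8*sqrt(2)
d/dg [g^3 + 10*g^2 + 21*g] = 3*g^2 + 20*g + 21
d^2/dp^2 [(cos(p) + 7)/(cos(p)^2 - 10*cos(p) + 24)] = (-9*(1 - cos(2*p))^2*cos(p)/4 - 19*(1 - cos(2*p))^2/2 - 5105*cos(p)/2 - 151*cos(2*p) + 87*cos(3*p) + cos(5*p)/2 + 1431)/((cos(p) - 6)^3*(cos(p) - 4)^3)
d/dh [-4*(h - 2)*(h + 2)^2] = 4*(2 - 3*h)*(h + 2)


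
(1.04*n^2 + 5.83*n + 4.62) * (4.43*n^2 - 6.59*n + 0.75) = 4.6072*n^4 + 18.9733*n^3 - 17.1731*n^2 - 26.0733*n + 3.465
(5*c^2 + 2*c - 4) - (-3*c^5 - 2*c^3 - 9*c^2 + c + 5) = 3*c^5 + 2*c^3 + 14*c^2 + c - 9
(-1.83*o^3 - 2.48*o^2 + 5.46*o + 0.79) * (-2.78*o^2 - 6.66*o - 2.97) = 5.0874*o^5 + 19.0822*o^4 + 6.7731*o^3 - 31.1942*o^2 - 21.4776*o - 2.3463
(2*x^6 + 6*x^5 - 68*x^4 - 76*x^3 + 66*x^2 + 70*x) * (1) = 2*x^6 + 6*x^5 - 68*x^4 - 76*x^3 + 66*x^2 + 70*x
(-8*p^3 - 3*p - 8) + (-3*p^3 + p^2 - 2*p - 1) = -11*p^3 + p^2 - 5*p - 9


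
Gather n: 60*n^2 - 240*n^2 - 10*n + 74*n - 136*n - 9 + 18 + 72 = -180*n^2 - 72*n + 81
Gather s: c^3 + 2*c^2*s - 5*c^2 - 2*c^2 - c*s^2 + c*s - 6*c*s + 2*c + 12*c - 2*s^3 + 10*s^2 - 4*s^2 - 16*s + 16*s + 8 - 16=c^3 - 7*c^2 + 14*c - 2*s^3 + s^2*(6 - c) + s*(2*c^2 - 5*c) - 8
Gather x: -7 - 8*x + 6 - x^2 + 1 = -x^2 - 8*x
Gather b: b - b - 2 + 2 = 0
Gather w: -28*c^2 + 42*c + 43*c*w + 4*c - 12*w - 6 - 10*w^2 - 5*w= -28*c^2 + 46*c - 10*w^2 + w*(43*c - 17) - 6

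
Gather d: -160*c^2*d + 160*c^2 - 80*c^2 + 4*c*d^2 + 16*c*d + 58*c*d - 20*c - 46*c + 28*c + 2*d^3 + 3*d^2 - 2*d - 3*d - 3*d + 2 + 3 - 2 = 80*c^2 - 38*c + 2*d^3 + d^2*(4*c + 3) + d*(-160*c^2 + 74*c - 8) + 3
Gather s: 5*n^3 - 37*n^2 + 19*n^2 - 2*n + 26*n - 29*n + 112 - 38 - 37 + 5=5*n^3 - 18*n^2 - 5*n + 42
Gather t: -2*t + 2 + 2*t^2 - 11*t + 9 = 2*t^2 - 13*t + 11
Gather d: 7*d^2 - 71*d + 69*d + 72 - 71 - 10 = 7*d^2 - 2*d - 9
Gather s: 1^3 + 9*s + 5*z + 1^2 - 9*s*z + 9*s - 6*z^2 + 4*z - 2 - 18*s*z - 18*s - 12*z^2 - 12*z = -27*s*z - 18*z^2 - 3*z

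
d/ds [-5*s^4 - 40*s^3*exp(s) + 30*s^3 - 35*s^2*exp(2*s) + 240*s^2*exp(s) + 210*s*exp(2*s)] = -40*s^3*exp(s) - 20*s^3 - 70*s^2*exp(2*s) + 120*s^2*exp(s) + 90*s^2 + 350*s*exp(2*s) + 480*s*exp(s) + 210*exp(2*s)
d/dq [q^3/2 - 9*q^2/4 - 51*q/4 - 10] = 3*q^2/2 - 9*q/2 - 51/4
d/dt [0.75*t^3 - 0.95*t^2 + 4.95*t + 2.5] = 2.25*t^2 - 1.9*t + 4.95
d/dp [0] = 0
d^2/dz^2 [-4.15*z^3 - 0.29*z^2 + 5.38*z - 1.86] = -24.9*z - 0.58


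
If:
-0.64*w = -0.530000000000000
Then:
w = 0.83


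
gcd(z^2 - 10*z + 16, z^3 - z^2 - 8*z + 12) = z - 2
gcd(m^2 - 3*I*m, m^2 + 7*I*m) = m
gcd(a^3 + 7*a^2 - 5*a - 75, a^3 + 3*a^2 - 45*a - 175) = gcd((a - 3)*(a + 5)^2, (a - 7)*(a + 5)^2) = a^2 + 10*a + 25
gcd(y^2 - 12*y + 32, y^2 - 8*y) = y - 8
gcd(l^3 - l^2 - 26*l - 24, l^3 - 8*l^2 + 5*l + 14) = l + 1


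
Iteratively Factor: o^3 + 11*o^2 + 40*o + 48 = (o + 4)*(o^2 + 7*o + 12) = (o + 4)^2*(o + 3)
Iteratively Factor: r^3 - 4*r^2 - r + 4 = (r - 4)*(r^2 - 1) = (r - 4)*(r - 1)*(r + 1)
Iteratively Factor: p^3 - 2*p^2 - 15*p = (p + 3)*(p^2 - 5*p) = (p - 5)*(p + 3)*(p)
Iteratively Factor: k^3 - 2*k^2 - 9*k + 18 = (k - 3)*(k^2 + k - 6) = (k - 3)*(k - 2)*(k + 3)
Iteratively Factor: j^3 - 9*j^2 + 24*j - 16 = (j - 4)*(j^2 - 5*j + 4) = (j - 4)*(j - 1)*(j - 4)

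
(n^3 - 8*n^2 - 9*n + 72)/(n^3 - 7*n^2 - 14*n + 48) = (n - 3)/(n - 2)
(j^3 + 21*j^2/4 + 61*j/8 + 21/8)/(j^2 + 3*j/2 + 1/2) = (4*j^2 + 19*j + 21)/(4*(j + 1))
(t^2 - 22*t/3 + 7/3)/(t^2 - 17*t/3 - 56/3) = (-3*t^2 + 22*t - 7)/(-3*t^2 + 17*t + 56)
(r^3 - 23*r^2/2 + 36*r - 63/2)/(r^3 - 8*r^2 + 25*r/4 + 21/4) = 2*(r - 3)/(2*r + 1)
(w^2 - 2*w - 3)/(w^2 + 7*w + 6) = (w - 3)/(w + 6)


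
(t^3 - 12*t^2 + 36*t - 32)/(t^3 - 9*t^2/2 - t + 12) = 2*(t^2 - 10*t + 16)/(2*t^2 - 5*t - 12)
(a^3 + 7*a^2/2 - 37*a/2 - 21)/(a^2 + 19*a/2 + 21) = (2*a^2 - 5*a - 7)/(2*a + 7)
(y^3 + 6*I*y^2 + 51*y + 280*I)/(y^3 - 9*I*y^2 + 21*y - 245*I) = (y + 8*I)/(y - 7*I)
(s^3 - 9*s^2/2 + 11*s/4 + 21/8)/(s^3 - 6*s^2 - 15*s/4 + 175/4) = (4*s^2 - 4*s - 3)/(2*(2*s^2 - 5*s - 25))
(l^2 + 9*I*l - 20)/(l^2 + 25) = (l + 4*I)/(l - 5*I)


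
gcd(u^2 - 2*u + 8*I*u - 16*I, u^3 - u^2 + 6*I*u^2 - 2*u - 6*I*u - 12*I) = u - 2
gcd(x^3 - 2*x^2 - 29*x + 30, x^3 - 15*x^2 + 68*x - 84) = x - 6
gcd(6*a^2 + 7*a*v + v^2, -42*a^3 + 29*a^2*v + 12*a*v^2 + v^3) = 6*a + v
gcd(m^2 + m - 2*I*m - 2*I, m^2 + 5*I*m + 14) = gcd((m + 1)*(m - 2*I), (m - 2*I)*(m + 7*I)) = m - 2*I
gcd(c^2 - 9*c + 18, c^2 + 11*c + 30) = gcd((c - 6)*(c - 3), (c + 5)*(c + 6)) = 1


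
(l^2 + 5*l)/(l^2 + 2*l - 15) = l/(l - 3)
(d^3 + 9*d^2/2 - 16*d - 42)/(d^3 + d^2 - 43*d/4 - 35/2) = 2*(d + 6)/(2*d + 5)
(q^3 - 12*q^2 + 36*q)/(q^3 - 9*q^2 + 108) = q/(q + 3)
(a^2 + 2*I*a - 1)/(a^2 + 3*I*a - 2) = (a + I)/(a + 2*I)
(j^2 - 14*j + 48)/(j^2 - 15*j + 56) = (j - 6)/(j - 7)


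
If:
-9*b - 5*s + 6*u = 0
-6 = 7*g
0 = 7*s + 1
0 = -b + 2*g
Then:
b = -12/7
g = -6/7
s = -1/7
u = -113/42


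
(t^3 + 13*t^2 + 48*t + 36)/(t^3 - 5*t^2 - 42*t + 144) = (t^2 + 7*t + 6)/(t^2 - 11*t + 24)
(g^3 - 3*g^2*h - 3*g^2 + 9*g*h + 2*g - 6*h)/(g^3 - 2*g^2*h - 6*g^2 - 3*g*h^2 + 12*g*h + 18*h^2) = (g^2 - 3*g + 2)/(g^2 + g*h - 6*g - 6*h)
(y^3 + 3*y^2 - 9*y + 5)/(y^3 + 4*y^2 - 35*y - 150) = (y^2 - 2*y + 1)/(y^2 - y - 30)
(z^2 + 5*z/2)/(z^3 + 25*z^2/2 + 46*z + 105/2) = z/(z^2 + 10*z + 21)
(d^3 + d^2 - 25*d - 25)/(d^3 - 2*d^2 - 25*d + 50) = (d + 1)/(d - 2)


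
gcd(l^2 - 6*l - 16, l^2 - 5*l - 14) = l + 2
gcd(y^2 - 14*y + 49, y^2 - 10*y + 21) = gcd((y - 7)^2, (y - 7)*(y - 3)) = y - 7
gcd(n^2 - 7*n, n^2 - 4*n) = n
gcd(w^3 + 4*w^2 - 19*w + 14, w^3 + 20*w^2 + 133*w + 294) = w + 7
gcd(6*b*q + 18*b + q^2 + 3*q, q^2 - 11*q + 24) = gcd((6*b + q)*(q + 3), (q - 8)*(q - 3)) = 1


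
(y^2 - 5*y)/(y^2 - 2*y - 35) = y*(5 - y)/(-y^2 + 2*y + 35)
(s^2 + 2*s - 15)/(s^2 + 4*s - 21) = (s + 5)/(s + 7)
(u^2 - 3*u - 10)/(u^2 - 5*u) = (u + 2)/u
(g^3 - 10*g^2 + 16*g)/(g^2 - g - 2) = g*(g - 8)/(g + 1)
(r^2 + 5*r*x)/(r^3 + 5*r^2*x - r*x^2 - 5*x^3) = r/(r^2 - x^2)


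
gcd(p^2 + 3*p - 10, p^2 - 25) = p + 5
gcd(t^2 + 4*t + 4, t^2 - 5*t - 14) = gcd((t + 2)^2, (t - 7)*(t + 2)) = t + 2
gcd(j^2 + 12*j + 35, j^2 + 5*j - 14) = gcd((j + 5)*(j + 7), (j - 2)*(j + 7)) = j + 7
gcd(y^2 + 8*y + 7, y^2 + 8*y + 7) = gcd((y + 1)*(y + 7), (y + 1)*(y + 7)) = y^2 + 8*y + 7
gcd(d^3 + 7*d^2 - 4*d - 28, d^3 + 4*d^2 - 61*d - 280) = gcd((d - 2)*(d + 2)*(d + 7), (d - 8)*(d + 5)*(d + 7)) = d + 7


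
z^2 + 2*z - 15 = (z - 3)*(z + 5)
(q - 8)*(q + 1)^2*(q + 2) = q^4 - 4*q^3 - 27*q^2 - 38*q - 16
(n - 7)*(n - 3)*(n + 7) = n^3 - 3*n^2 - 49*n + 147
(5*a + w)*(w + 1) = 5*a*w + 5*a + w^2 + w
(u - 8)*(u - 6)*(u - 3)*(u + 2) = u^4 - 15*u^3 + 56*u^2 + 36*u - 288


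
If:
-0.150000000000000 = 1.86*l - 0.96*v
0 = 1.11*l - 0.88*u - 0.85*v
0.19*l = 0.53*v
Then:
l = -0.10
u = -0.09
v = -0.04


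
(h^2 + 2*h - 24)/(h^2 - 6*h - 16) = (-h^2 - 2*h + 24)/(-h^2 + 6*h + 16)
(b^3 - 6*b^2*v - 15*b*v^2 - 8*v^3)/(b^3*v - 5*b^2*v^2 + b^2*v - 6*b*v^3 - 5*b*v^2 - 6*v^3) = (-b^2 + 7*b*v + 8*v^2)/(v*(-b^2 + 6*b*v - b + 6*v))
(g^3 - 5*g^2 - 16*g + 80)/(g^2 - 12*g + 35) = (g^2 - 16)/(g - 7)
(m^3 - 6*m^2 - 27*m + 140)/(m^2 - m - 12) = (m^2 - 2*m - 35)/(m + 3)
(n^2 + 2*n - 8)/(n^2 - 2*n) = (n + 4)/n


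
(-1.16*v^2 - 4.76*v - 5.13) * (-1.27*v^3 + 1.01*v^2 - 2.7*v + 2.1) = 1.4732*v^5 + 4.8736*v^4 + 4.8395*v^3 + 5.2347*v^2 + 3.855*v - 10.773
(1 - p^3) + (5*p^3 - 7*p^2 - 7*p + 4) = 4*p^3 - 7*p^2 - 7*p + 5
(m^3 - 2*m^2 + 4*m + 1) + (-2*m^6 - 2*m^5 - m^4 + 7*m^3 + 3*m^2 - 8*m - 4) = -2*m^6 - 2*m^5 - m^4 + 8*m^3 + m^2 - 4*m - 3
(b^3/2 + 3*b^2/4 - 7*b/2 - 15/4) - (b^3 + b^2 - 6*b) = -b^3/2 - b^2/4 + 5*b/2 - 15/4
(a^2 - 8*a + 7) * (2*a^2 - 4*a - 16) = 2*a^4 - 20*a^3 + 30*a^2 + 100*a - 112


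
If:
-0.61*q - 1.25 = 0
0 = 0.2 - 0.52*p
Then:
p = 0.38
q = -2.05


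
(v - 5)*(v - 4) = v^2 - 9*v + 20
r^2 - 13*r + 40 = (r - 8)*(r - 5)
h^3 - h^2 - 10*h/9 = h*(h - 5/3)*(h + 2/3)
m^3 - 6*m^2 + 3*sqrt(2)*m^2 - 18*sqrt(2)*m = m*(m - 6)*(m + 3*sqrt(2))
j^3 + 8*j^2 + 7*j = j*(j + 1)*(j + 7)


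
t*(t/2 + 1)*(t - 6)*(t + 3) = t^4/2 - t^3/2 - 12*t^2 - 18*t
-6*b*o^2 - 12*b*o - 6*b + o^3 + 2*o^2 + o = (-6*b + o)*(o + 1)^2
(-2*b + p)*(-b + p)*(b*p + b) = 2*b^3*p + 2*b^3 - 3*b^2*p^2 - 3*b^2*p + b*p^3 + b*p^2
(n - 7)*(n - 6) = n^2 - 13*n + 42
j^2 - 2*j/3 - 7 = (j - 3)*(j + 7/3)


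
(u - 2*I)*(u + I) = u^2 - I*u + 2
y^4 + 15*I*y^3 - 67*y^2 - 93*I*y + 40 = (y + I)^2*(y + 5*I)*(y + 8*I)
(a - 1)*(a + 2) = a^2 + a - 2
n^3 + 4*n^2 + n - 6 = (n - 1)*(n + 2)*(n + 3)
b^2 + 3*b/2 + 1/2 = (b + 1/2)*(b + 1)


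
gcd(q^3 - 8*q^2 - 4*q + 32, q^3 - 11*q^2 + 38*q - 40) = q - 2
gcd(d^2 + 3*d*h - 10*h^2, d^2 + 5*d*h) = d + 5*h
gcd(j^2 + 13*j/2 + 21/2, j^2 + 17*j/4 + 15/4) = j + 3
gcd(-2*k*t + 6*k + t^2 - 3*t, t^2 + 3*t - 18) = t - 3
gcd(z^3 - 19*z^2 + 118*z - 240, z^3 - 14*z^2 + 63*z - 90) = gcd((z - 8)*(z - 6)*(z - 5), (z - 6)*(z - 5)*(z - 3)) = z^2 - 11*z + 30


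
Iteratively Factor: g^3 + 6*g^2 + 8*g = (g + 2)*(g^2 + 4*g) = (g + 2)*(g + 4)*(g)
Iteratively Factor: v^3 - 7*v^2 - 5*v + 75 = (v + 3)*(v^2 - 10*v + 25) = (v - 5)*(v + 3)*(v - 5)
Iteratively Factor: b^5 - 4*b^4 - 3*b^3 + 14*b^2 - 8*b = (b + 2)*(b^4 - 6*b^3 + 9*b^2 - 4*b) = (b - 1)*(b + 2)*(b^3 - 5*b^2 + 4*b) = (b - 4)*(b - 1)*(b + 2)*(b^2 - b) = (b - 4)*(b - 1)^2*(b + 2)*(b)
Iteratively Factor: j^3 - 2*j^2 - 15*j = (j - 5)*(j^2 + 3*j) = (j - 5)*(j + 3)*(j)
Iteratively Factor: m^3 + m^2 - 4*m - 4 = (m - 2)*(m^2 + 3*m + 2) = (m - 2)*(m + 1)*(m + 2)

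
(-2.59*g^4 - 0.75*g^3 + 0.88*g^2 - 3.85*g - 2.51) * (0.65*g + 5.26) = -1.6835*g^5 - 14.1109*g^4 - 3.373*g^3 + 2.1263*g^2 - 21.8825*g - 13.2026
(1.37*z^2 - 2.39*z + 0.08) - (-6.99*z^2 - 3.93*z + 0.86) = 8.36*z^2 + 1.54*z - 0.78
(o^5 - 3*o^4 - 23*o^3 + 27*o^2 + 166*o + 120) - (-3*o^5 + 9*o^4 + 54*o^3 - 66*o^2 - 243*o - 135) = 4*o^5 - 12*o^4 - 77*o^3 + 93*o^2 + 409*o + 255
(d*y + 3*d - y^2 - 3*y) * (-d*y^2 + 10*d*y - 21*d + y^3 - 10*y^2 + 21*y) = -d^2*y^3 + 7*d^2*y^2 + 9*d^2*y - 63*d^2 + 2*d*y^4 - 14*d*y^3 - 18*d*y^2 + 126*d*y - y^5 + 7*y^4 + 9*y^3 - 63*y^2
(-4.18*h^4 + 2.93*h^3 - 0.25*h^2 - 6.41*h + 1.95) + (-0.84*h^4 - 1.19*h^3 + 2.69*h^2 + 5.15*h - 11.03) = -5.02*h^4 + 1.74*h^3 + 2.44*h^2 - 1.26*h - 9.08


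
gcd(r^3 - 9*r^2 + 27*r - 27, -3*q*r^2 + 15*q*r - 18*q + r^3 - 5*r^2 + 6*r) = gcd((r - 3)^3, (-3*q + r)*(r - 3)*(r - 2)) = r - 3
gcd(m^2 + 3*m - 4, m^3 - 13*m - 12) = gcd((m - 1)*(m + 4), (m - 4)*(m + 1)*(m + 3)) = 1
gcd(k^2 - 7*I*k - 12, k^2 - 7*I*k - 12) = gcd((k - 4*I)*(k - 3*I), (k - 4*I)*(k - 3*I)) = k^2 - 7*I*k - 12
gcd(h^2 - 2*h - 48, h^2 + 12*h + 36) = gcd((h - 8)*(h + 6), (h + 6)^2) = h + 6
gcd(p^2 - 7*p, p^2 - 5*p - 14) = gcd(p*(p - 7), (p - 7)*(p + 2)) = p - 7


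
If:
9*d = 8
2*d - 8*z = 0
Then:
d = 8/9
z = 2/9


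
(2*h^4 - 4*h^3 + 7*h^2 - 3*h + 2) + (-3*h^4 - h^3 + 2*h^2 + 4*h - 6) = -h^4 - 5*h^3 + 9*h^2 + h - 4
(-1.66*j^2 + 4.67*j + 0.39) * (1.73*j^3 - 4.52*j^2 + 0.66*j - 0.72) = -2.8718*j^5 + 15.5823*j^4 - 21.5293*j^3 + 2.5146*j^2 - 3.105*j - 0.2808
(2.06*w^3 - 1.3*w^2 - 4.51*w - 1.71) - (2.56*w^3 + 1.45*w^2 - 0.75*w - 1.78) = -0.5*w^3 - 2.75*w^2 - 3.76*w + 0.0700000000000001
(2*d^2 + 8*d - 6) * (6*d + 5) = 12*d^3 + 58*d^2 + 4*d - 30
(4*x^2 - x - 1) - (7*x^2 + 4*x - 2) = -3*x^2 - 5*x + 1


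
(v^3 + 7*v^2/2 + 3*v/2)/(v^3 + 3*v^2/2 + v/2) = (v + 3)/(v + 1)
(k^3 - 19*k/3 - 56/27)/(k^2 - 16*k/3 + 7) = (27*k^3 - 171*k - 56)/(9*(3*k^2 - 16*k + 21))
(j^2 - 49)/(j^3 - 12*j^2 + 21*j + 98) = (j + 7)/(j^2 - 5*j - 14)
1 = 1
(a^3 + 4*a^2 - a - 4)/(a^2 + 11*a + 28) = (a^2 - 1)/(a + 7)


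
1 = 1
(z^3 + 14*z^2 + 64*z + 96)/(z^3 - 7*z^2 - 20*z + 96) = (z^2 + 10*z + 24)/(z^2 - 11*z + 24)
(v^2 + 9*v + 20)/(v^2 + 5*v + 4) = (v + 5)/(v + 1)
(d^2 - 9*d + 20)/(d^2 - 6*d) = (d^2 - 9*d + 20)/(d*(d - 6))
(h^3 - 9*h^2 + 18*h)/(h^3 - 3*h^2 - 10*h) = (-h^2 + 9*h - 18)/(-h^2 + 3*h + 10)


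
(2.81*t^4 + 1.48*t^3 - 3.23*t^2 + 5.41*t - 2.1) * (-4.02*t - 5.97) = -11.2962*t^5 - 22.7253*t^4 + 4.149*t^3 - 2.4651*t^2 - 23.8557*t + 12.537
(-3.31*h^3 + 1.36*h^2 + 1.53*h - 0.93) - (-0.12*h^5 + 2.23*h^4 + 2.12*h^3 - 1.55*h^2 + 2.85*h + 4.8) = 0.12*h^5 - 2.23*h^4 - 5.43*h^3 + 2.91*h^2 - 1.32*h - 5.73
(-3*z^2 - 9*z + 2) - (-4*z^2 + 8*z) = z^2 - 17*z + 2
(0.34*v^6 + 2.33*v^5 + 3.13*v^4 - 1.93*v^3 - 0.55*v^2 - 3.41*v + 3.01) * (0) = 0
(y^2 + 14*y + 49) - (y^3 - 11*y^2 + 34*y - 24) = -y^3 + 12*y^2 - 20*y + 73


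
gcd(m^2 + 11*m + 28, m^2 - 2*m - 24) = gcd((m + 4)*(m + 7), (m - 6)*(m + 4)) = m + 4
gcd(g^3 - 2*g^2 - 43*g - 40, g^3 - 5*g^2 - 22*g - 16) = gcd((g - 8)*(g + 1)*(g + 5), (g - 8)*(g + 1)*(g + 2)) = g^2 - 7*g - 8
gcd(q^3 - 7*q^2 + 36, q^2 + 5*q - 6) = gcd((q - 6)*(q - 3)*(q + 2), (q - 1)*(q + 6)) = 1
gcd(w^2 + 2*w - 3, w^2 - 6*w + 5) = w - 1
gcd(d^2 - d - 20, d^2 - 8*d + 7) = 1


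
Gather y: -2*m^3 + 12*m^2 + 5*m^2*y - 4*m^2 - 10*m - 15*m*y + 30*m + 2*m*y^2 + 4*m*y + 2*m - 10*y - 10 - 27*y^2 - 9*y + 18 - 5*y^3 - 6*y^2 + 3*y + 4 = -2*m^3 + 8*m^2 + 22*m - 5*y^3 + y^2*(2*m - 33) + y*(5*m^2 - 11*m - 16) + 12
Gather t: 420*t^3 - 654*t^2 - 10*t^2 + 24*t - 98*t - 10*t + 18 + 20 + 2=420*t^3 - 664*t^2 - 84*t + 40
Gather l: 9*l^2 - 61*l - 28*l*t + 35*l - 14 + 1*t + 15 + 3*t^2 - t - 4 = 9*l^2 + l*(-28*t - 26) + 3*t^2 - 3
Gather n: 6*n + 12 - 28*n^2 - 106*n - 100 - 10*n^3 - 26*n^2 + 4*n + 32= -10*n^3 - 54*n^2 - 96*n - 56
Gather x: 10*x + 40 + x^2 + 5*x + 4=x^2 + 15*x + 44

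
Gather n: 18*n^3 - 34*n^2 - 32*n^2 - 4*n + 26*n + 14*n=18*n^3 - 66*n^2 + 36*n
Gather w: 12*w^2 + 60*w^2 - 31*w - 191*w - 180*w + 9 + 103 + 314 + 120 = 72*w^2 - 402*w + 546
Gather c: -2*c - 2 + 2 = -2*c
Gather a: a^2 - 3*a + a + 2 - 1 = a^2 - 2*a + 1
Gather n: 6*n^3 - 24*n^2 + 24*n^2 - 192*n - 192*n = 6*n^3 - 384*n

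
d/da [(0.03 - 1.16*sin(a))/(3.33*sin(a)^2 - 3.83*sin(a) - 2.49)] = (3.8628*sin(a)^2 - 0.1998*sin(a) + 3.0033)*cos(a)/(11.0889*sin(a)^4 - 25.5078*sin(a)^3 - 1.9145*sin(a)^2 + 19.0734*sin(a) + 6.2001)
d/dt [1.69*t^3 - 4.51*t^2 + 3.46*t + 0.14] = 5.07*t^2 - 9.02*t + 3.46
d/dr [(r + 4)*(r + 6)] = 2*r + 10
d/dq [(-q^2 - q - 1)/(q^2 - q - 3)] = 2*(q^2 + 4*q + 1)/(q^4 - 2*q^3 - 5*q^2 + 6*q + 9)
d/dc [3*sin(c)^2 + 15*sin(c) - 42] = 3*(2*sin(c) + 5)*cos(c)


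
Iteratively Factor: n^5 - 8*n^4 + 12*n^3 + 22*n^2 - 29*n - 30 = (n - 3)*(n^4 - 5*n^3 - 3*n^2 + 13*n + 10) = (n - 3)*(n + 1)*(n^3 - 6*n^2 + 3*n + 10) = (n - 3)*(n - 2)*(n + 1)*(n^2 - 4*n - 5) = (n - 3)*(n - 2)*(n + 1)^2*(n - 5)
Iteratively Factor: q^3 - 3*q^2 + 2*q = (q)*(q^2 - 3*q + 2) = q*(q - 2)*(q - 1)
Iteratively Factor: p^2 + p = (p + 1)*(p)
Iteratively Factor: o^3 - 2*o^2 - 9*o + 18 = (o + 3)*(o^2 - 5*o + 6) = (o - 2)*(o + 3)*(o - 3)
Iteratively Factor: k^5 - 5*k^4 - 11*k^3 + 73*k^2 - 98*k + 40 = (k - 1)*(k^4 - 4*k^3 - 15*k^2 + 58*k - 40) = (k - 5)*(k - 1)*(k^3 + k^2 - 10*k + 8) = (k - 5)*(k - 1)*(k + 4)*(k^2 - 3*k + 2) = (k - 5)*(k - 1)^2*(k + 4)*(k - 2)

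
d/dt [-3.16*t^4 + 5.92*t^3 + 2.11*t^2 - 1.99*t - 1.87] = -12.64*t^3 + 17.76*t^2 + 4.22*t - 1.99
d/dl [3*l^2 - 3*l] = 6*l - 3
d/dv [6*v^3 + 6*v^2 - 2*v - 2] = 18*v^2 + 12*v - 2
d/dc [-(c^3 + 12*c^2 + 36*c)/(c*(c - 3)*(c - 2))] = (17*c^2 + 60*c - 252)/(c^4 - 10*c^3 + 37*c^2 - 60*c + 36)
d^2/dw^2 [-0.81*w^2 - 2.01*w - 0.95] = -1.62000000000000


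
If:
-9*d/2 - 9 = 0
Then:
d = -2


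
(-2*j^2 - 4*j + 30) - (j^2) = -3*j^2 - 4*j + 30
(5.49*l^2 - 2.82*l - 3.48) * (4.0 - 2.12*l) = -11.6388*l^3 + 27.9384*l^2 - 3.9024*l - 13.92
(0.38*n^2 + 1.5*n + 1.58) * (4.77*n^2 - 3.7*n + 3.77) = 1.8126*n^4 + 5.749*n^3 + 3.4192*n^2 - 0.191000000000001*n + 5.9566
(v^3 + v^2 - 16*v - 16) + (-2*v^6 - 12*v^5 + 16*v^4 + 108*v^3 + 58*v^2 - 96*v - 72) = -2*v^6 - 12*v^5 + 16*v^4 + 109*v^3 + 59*v^2 - 112*v - 88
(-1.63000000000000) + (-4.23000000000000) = -5.86000000000000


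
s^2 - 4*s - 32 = (s - 8)*(s + 4)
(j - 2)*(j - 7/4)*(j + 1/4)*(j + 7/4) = j^4 - 7*j^3/4 - 57*j^2/16 + 343*j/64 + 49/32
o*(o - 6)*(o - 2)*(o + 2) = o^4 - 6*o^3 - 4*o^2 + 24*o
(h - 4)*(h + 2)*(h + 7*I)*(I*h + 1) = I*h^4 - 6*h^3 - 2*I*h^3 + 12*h^2 - I*h^2 + 48*h - 14*I*h - 56*I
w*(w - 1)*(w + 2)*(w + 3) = w^4 + 4*w^3 + w^2 - 6*w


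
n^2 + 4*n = n*(n + 4)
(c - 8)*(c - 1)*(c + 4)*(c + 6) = c^4 + c^3 - 58*c^2 - 136*c + 192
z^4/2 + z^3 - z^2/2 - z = z*(z/2 + 1/2)*(z - 1)*(z + 2)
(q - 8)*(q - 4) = q^2 - 12*q + 32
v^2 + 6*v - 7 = (v - 1)*(v + 7)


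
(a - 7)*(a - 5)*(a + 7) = a^3 - 5*a^2 - 49*a + 245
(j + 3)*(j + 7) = j^2 + 10*j + 21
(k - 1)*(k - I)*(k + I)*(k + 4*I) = k^4 - k^3 + 4*I*k^3 + k^2 - 4*I*k^2 - k + 4*I*k - 4*I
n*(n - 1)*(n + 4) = n^3 + 3*n^2 - 4*n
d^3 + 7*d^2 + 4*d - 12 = (d - 1)*(d + 2)*(d + 6)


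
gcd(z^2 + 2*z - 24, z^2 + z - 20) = z - 4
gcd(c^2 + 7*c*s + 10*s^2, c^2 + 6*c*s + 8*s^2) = c + 2*s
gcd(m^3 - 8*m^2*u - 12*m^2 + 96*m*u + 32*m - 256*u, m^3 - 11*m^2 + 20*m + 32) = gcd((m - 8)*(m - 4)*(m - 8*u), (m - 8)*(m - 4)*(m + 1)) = m^2 - 12*m + 32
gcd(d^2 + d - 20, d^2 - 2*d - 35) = d + 5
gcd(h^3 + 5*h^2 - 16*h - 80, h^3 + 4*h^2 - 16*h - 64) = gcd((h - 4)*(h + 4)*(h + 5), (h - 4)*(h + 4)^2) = h^2 - 16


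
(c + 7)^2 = c^2 + 14*c + 49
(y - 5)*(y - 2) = y^2 - 7*y + 10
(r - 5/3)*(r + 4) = r^2 + 7*r/3 - 20/3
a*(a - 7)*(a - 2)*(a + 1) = a^4 - 8*a^3 + 5*a^2 + 14*a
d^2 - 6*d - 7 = (d - 7)*(d + 1)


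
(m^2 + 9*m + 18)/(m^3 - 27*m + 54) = (m + 3)/(m^2 - 6*m + 9)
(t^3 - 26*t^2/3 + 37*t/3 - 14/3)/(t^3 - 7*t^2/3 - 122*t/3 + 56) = (3*t^2 - 5*t + 2)/(3*t^2 + 14*t - 24)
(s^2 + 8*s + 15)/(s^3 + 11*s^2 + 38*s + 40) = (s + 3)/(s^2 + 6*s + 8)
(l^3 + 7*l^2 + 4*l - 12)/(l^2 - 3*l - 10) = (l^2 + 5*l - 6)/(l - 5)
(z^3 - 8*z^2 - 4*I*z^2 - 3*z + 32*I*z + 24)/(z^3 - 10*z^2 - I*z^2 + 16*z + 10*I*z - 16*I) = (z - 3*I)/(z - 2)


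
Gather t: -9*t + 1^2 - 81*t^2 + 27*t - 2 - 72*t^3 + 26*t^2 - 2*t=-72*t^3 - 55*t^2 + 16*t - 1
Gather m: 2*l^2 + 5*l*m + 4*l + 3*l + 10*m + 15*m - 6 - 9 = 2*l^2 + 7*l + m*(5*l + 25) - 15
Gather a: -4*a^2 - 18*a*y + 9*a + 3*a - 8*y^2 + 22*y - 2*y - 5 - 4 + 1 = -4*a^2 + a*(12 - 18*y) - 8*y^2 + 20*y - 8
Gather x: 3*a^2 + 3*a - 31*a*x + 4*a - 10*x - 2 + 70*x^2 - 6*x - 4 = 3*a^2 + 7*a + 70*x^2 + x*(-31*a - 16) - 6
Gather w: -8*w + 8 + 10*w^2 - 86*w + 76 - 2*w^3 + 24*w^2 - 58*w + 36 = -2*w^3 + 34*w^2 - 152*w + 120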